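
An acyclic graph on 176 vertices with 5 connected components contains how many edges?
171 (Each of the 5 component trees on V_i vertices has V_i - 1 edges; summing gives V - C = 176 - 5 = 171)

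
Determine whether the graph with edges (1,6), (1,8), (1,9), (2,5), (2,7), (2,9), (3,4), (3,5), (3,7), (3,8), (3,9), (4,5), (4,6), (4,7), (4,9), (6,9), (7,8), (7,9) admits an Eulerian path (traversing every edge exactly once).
No (8 vertices have odd degree: {1, 2, 3, 4, 5, 6, 7, 8}; Eulerian path requires 0 or 2)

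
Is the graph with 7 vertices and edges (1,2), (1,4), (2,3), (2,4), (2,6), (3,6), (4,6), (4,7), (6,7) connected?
No, it has 2 components: {1, 2, 3, 4, 6, 7}, {5}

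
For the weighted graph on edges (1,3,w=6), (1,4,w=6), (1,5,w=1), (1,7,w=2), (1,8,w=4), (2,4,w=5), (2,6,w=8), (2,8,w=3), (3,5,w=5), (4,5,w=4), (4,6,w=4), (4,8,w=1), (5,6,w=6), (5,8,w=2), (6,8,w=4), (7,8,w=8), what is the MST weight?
18 (MST edges: (1,5,w=1), (1,7,w=2), (2,8,w=3), (3,5,w=5), (4,6,w=4), (4,8,w=1), (5,8,w=2); sum of weights 1 + 2 + 3 + 5 + 4 + 1 + 2 = 18)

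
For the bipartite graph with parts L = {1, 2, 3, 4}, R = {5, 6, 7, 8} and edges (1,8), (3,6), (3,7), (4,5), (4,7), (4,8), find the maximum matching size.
3 (matching: (1,8), (3,6), (4,7); upper bound min(|L|,|R|) = min(4,4) = 4)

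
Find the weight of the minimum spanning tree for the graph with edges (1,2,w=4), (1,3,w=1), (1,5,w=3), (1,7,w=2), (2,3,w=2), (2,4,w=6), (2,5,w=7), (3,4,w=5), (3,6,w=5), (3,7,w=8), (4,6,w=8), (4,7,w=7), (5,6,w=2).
15 (MST edges: (1,3,w=1), (1,5,w=3), (1,7,w=2), (2,3,w=2), (3,4,w=5), (5,6,w=2); sum of weights 1 + 3 + 2 + 2 + 5 + 2 = 15)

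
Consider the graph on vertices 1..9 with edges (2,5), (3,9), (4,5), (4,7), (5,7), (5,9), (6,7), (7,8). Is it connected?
No, it has 2 components: {1}, {2, 3, 4, 5, 6, 7, 8, 9}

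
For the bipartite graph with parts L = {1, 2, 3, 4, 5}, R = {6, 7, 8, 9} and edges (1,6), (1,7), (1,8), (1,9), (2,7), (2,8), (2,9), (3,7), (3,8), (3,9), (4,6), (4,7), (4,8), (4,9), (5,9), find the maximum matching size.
4 (matching: (1,9), (2,8), (3,7), (4,6); upper bound min(|L|,|R|) = min(5,4) = 4)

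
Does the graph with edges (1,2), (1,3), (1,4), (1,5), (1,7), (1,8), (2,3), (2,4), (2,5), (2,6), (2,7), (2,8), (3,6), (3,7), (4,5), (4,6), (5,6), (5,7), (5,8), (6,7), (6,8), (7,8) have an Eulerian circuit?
No (2 vertices have odd degree: {2, 8}; Eulerian circuit requires 0)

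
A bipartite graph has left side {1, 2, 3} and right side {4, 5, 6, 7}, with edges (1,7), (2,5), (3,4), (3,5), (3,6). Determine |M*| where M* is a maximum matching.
3 (matching: (1,7), (2,5), (3,6); upper bound min(|L|,|R|) = min(3,4) = 3)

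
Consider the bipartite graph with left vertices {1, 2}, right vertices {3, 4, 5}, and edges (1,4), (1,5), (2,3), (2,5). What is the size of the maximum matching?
2 (matching: (1,4), (2,5); upper bound min(|L|,|R|) = min(2,3) = 2)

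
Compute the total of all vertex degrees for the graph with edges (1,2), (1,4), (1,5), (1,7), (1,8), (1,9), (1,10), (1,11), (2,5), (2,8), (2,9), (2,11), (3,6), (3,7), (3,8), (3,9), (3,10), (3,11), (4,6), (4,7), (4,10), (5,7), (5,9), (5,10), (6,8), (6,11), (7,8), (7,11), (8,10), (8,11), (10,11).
62 (handshake: sum of degrees = 2|E| = 2 x 31 = 62)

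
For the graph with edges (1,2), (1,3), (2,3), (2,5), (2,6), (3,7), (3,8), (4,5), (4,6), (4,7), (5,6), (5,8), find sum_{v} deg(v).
24 (handshake: sum of degrees = 2|E| = 2 x 12 = 24)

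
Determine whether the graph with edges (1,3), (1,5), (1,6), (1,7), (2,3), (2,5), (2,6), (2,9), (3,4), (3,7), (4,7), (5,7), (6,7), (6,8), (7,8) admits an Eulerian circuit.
No (2 vertices have odd degree: {5, 9}; Eulerian circuit requires 0)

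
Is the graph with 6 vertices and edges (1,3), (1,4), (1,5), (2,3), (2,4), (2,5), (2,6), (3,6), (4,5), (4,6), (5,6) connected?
Yes (BFS from 1 visits [1, 3, 4, 5, 2, 6] — all 6 vertices reached)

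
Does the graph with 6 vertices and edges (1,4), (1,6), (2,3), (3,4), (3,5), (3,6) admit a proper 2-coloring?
Yes. Partition: {1, 3}, {2, 4, 5, 6}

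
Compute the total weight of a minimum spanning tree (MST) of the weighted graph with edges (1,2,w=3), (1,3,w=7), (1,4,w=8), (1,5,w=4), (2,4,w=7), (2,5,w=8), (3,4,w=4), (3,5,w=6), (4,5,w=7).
17 (MST edges: (1,2,w=3), (1,5,w=4), (3,4,w=4), (3,5,w=6); sum of weights 3 + 4 + 4 + 6 = 17)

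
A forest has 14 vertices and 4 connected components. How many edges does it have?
10 (Each of the 4 component trees on V_i vertices has V_i - 1 edges; summing gives V - C = 14 - 4 = 10)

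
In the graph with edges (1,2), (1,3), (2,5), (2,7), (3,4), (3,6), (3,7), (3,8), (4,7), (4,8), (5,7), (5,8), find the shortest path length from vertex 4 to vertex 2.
2 (path: 4 -> 7 -> 2, 2 edges)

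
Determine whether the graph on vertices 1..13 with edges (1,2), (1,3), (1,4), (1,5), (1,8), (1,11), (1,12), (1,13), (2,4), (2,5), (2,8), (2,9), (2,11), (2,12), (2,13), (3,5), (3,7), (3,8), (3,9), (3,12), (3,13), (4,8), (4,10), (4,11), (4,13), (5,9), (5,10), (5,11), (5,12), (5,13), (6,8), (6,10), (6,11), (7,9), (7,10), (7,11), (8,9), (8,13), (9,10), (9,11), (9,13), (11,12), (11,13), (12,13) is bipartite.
No (odd cycle of length 3: 11 -> 1 -> 5 -> 11)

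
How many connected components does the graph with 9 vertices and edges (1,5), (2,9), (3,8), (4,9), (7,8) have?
4 (components: {1, 5}, {2, 4, 9}, {3, 7, 8}, {6})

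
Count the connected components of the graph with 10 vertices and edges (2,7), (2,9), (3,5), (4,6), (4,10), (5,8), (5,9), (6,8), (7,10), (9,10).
2 (components: {1}, {2, 3, 4, 5, 6, 7, 8, 9, 10})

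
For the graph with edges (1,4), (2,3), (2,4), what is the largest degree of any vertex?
2 (attained at vertices 2, 4)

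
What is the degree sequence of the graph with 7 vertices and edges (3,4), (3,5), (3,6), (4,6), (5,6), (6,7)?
[4, 3, 2, 2, 1, 0, 0] (degrees: deg(1)=0, deg(2)=0, deg(3)=3, deg(4)=2, deg(5)=2, deg(6)=4, deg(7)=1)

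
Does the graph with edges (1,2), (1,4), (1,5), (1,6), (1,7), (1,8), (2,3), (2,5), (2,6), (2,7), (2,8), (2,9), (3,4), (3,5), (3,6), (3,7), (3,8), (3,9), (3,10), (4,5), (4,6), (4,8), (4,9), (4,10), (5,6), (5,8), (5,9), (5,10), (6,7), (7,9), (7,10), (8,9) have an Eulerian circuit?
No (2 vertices have odd degree: {2, 4}; Eulerian circuit requires 0)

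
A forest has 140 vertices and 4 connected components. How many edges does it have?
136 (Each of the 4 component trees on V_i vertices has V_i - 1 edges; summing gives V - C = 140 - 4 = 136)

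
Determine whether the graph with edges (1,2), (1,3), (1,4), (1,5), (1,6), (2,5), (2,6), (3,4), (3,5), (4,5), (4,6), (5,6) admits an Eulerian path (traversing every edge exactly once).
No (4 vertices have odd degree: {1, 2, 3, 5}; Eulerian path requires 0 or 2)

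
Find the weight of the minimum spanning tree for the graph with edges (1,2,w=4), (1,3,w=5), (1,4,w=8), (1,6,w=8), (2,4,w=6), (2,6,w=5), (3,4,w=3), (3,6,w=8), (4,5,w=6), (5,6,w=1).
18 (MST edges: (1,2,w=4), (1,3,w=5), (2,6,w=5), (3,4,w=3), (5,6,w=1); sum of weights 4 + 5 + 5 + 3 + 1 = 18)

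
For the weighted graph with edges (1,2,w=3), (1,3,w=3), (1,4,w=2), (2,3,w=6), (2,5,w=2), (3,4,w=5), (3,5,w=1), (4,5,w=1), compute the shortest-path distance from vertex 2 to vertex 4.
3 (path: 2 -> 5 -> 4; weights 2 + 1 = 3)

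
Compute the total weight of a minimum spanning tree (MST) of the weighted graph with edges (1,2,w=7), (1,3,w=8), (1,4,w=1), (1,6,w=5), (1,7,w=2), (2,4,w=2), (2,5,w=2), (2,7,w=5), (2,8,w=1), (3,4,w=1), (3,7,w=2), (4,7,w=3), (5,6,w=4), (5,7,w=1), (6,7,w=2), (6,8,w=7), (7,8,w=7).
10 (MST edges: (1,4,w=1), (1,7,w=2), (2,4,w=2), (2,8,w=1), (3,4,w=1), (5,7,w=1), (6,7,w=2); sum of weights 1 + 2 + 2 + 1 + 1 + 1 + 2 = 10)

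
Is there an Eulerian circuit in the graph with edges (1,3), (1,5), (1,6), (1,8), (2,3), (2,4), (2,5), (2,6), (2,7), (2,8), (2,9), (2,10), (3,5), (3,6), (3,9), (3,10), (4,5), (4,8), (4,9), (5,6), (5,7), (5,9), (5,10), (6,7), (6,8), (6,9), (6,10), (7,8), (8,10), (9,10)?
Yes (the graph is connected and all 10 vertices have even degree)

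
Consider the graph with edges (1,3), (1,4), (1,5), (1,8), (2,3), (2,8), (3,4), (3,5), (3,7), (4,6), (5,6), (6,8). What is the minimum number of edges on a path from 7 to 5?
2 (path: 7 -> 3 -> 5, 2 edges)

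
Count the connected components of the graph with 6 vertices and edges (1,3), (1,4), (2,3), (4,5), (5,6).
1 (components: {1, 2, 3, 4, 5, 6})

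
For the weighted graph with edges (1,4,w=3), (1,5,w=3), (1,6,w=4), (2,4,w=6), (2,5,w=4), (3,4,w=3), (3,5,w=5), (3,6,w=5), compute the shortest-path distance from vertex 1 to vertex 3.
6 (path: 1 -> 4 -> 3; weights 3 + 3 = 6)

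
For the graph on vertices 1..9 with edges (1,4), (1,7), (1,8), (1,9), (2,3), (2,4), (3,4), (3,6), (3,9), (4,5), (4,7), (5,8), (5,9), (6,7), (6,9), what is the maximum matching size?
4 (matching: (1,8), (3,6), (4,7), (5,9); upper bound floor(n/2) = floor(9/2) = 4)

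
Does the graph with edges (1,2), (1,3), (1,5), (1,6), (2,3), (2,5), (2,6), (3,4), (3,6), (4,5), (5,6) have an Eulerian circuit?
Yes (the graph is connected and all 6 vertices have even degree)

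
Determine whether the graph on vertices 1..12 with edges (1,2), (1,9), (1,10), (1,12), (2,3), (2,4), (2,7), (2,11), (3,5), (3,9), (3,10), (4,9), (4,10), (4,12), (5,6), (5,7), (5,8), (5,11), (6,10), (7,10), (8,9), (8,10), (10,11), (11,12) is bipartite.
Yes. Partition: {1, 3, 4, 6, 7, 8, 11}, {2, 5, 9, 10, 12}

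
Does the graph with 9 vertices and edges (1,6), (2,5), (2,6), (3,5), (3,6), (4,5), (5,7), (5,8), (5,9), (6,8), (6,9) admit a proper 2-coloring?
Yes. Partition: {1, 2, 3, 4, 7, 8, 9}, {5, 6}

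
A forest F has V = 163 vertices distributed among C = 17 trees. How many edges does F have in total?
146 (Each of the 17 component trees on V_i vertices has V_i - 1 edges; summing gives V - C = 163 - 17 = 146)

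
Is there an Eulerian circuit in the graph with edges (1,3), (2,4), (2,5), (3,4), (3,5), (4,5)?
No (4 vertices have odd degree: {1, 3, 4, 5}; Eulerian circuit requires 0)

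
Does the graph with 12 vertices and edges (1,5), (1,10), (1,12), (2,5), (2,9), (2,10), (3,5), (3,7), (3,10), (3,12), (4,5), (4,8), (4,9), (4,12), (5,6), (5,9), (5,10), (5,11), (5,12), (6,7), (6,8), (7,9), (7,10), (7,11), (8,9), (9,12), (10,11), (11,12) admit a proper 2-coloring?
No (odd cycle of length 3: 10 -> 1 -> 5 -> 10)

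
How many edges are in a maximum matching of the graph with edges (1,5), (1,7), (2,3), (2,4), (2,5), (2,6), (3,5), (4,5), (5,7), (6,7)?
3 (matching: (2,3), (4,5), (6,7); upper bound floor(n/2) = floor(7/2) = 3)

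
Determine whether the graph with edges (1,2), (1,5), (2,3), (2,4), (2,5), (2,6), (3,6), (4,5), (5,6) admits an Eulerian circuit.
No (2 vertices have odd degree: {2, 6}; Eulerian circuit requires 0)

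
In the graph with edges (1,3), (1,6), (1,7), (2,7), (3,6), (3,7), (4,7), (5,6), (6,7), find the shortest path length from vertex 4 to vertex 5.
3 (path: 4 -> 7 -> 6 -> 5, 3 edges)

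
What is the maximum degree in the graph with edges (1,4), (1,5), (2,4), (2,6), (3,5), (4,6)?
3 (attained at vertex 4)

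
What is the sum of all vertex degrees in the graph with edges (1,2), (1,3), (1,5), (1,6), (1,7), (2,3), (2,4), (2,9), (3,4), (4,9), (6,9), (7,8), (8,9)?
26 (handshake: sum of degrees = 2|E| = 2 x 13 = 26)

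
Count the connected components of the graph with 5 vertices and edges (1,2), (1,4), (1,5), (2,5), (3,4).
1 (components: {1, 2, 3, 4, 5})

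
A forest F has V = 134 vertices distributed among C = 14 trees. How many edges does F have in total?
120 (Each of the 14 component trees on V_i vertices has V_i - 1 edges; summing gives V - C = 134 - 14 = 120)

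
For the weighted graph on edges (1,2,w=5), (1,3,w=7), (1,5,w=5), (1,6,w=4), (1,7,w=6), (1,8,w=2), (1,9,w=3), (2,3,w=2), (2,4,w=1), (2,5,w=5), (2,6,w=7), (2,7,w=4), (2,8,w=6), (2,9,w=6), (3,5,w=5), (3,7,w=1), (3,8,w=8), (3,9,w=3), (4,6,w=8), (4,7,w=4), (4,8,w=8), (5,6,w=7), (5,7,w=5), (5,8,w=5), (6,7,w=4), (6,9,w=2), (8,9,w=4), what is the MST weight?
19 (MST edges: (1,5,w=5), (1,8,w=2), (1,9,w=3), (2,3,w=2), (2,4,w=1), (3,7,w=1), (3,9,w=3), (6,9,w=2); sum of weights 5 + 2 + 3 + 2 + 1 + 1 + 3 + 2 = 19)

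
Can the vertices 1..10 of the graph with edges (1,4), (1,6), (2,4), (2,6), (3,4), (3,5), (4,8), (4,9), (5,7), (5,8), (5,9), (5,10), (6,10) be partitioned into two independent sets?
Yes. Partition: {1, 2, 3, 7, 8, 9, 10}, {4, 5, 6}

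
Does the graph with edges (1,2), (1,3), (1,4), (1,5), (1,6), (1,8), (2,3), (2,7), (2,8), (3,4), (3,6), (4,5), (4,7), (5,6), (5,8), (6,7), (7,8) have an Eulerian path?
Yes — and in fact it has an Eulerian circuit (the graph is connected and all 8 vertices have even degree)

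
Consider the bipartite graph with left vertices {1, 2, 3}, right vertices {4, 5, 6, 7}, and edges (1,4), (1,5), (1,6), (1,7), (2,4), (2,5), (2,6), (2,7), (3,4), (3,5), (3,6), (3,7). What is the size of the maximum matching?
3 (matching: (1,7), (2,6), (3,5); upper bound min(|L|,|R|) = min(3,4) = 3)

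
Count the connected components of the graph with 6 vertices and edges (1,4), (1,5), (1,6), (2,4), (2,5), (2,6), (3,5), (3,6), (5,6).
1 (components: {1, 2, 3, 4, 5, 6})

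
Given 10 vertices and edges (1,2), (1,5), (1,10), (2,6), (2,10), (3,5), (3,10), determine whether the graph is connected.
No, it has 5 components: {1, 2, 3, 5, 6, 10}, {4}, {7}, {8}, {9}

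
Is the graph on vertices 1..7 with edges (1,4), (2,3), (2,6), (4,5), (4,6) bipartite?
Yes. Partition: {1, 3, 5, 6, 7}, {2, 4}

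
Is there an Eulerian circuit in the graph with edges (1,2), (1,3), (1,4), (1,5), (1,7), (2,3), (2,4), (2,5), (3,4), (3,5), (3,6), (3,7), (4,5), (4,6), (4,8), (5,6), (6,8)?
No (2 vertices have odd degree: {1, 5}; Eulerian circuit requires 0)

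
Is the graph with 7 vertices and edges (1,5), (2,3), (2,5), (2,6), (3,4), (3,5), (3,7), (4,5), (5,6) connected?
Yes (BFS from 1 visits [1, 5, 2, 3, 4, 6, 7] — all 7 vertices reached)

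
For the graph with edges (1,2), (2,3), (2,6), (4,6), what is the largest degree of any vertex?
3 (attained at vertex 2)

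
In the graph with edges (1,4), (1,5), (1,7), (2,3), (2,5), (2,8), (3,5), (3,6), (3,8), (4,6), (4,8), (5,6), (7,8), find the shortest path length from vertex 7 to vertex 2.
2 (path: 7 -> 8 -> 2, 2 edges)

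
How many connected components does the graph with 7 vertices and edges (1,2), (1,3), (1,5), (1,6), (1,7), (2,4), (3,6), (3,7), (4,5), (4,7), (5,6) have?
1 (components: {1, 2, 3, 4, 5, 6, 7})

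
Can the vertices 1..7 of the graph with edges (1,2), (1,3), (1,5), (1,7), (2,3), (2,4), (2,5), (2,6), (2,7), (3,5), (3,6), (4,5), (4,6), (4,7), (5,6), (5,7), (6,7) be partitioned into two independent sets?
No (odd cycle of length 3: 2 -> 1 -> 7 -> 2)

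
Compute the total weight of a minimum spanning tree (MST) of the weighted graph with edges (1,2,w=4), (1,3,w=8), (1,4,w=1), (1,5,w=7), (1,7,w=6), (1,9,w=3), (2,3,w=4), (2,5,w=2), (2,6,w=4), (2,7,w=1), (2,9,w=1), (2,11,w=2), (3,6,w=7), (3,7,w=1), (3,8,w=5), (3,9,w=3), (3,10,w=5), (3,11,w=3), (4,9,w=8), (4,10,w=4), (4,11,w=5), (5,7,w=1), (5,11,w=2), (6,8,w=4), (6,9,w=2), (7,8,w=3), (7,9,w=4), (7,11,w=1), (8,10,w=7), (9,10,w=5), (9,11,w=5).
18 (MST edges: (1,4,w=1), (1,9,w=3), (2,7,w=1), (2,9,w=1), (3,7,w=1), (4,10,w=4), (5,7,w=1), (6,9,w=2), (7,8,w=3), (7,11,w=1); sum of weights 1 + 3 + 1 + 1 + 1 + 4 + 1 + 2 + 3 + 1 = 18)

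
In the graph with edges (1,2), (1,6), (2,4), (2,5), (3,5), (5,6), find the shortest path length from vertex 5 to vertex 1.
2 (path: 5 -> 2 -> 1, 2 edges)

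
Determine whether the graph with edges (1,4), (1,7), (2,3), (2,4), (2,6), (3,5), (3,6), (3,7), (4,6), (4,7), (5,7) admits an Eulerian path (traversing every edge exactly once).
Yes (the graph is connected and exactly 2 vertices have odd degree: {2, 6}; any Eulerian path must start and end at those)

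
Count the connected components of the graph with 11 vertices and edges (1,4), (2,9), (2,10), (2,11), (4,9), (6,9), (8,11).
4 (components: {1, 2, 4, 6, 8, 9, 10, 11}, {3}, {5}, {7})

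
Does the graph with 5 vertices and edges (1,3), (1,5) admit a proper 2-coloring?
Yes. Partition: {1, 2, 4}, {3, 5}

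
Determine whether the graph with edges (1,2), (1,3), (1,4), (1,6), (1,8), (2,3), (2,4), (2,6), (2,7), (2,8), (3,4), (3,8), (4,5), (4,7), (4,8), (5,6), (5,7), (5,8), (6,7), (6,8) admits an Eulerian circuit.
No (2 vertices have odd degree: {1, 6}; Eulerian circuit requires 0)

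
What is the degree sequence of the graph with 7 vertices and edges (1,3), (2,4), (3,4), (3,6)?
[3, 2, 1, 1, 1, 0, 0] (degrees: deg(1)=1, deg(2)=1, deg(3)=3, deg(4)=2, deg(5)=0, deg(6)=1, deg(7)=0)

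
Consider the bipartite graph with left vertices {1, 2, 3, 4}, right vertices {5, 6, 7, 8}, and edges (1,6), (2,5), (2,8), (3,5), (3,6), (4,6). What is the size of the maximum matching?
3 (matching: (1,6), (2,8), (3,5); upper bound min(|L|,|R|) = min(4,4) = 4)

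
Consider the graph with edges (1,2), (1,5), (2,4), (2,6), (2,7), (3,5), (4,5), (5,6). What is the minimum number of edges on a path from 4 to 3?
2 (path: 4 -> 5 -> 3, 2 edges)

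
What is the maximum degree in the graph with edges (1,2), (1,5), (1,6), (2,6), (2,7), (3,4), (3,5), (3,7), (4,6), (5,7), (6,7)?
4 (attained at vertices 6, 7)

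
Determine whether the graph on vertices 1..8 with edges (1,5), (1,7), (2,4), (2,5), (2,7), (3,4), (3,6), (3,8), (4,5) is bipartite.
No (odd cycle of length 3: 4 -> 5 -> 2 -> 4)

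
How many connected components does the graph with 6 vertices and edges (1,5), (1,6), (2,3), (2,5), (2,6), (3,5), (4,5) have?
1 (components: {1, 2, 3, 4, 5, 6})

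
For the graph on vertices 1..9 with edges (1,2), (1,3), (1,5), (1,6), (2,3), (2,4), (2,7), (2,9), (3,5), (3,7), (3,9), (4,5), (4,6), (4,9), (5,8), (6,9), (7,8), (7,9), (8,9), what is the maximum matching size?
4 (matching: (1,6), (2,7), (3,9), (5,8); upper bound floor(n/2) = floor(9/2) = 4)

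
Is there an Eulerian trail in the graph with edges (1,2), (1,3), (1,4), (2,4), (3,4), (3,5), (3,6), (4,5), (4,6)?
Yes (the graph is connected and exactly 2 vertices have odd degree: {1, 4}; any Eulerian path must start and end at those)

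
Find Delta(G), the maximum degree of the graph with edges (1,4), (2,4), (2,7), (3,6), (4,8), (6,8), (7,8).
3 (attained at vertices 4, 8)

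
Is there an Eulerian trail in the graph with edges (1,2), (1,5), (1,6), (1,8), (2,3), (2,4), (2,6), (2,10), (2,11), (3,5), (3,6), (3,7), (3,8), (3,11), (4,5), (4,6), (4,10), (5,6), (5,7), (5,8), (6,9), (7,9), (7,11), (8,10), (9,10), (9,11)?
Yes — and in fact it has an Eulerian circuit (the graph is connected and all 11 vertices have even degree)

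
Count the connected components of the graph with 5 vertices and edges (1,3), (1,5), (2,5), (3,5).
2 (components: {1, 2, 3, 5}, {4})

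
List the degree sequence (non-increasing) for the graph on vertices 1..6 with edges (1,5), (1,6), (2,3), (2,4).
[2, 2, 1, 1, 1, 1] (degrees: deg(1)=2, deg(2)=2, deg(3)=1, deg(4)=1, deg(5)=1, deg(6)=1)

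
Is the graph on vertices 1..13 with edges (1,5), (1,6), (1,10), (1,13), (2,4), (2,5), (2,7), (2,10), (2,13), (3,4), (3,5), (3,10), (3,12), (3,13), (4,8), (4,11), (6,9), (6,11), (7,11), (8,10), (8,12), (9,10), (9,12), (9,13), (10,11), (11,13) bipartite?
Yes. Partition: {1, 2, 3, 8, 9, 11}, {4, 5, 6, 7, 10, 12, 13}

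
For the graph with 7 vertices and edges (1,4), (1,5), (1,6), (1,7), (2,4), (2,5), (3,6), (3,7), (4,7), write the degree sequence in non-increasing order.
[4, 3, 3, 2, 2, 2, 2] (degrees: deg(1)=4, deg(2)=2, deg(3)=2, deg(4)=3, deg(5)=2, deg(6)=2, deg(7)=3)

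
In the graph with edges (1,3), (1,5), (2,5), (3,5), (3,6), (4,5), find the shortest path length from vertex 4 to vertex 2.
2 (path: 4 -> 5 -> 2, 2 edges)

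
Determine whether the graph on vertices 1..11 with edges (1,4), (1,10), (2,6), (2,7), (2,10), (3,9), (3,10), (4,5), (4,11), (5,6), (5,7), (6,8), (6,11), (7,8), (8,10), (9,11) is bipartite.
Yes. Partition: {1, 2, 3, 5, 8, 11}, {4, 6, 7, 9, 10}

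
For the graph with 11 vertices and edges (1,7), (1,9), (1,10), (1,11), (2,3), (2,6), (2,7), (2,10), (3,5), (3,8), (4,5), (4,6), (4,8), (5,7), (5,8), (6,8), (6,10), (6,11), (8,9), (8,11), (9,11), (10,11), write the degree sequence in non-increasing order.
[6, 5, 5, 4, 4, 4, 4, 3, 3, 3, 3] (degrees: deg(1)=4, deg(2)=4, deg(3)=3, deg(4)=3, deg(5)=4, deg(6)=5, deg(7)=3, deg(8)=6, deg(9)=3, deg(10)=4, deg(11)=5)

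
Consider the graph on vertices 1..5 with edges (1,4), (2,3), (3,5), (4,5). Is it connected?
Yes (BFS from 1 visits [1, 4, 5, 3, 2] — all 5 vertices reached)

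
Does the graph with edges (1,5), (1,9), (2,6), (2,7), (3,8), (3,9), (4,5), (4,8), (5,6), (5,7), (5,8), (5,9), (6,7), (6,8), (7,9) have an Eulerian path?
Yes — and in fact it has an Eulerian circuit (the graph is connected and all 9 vertices have even degree)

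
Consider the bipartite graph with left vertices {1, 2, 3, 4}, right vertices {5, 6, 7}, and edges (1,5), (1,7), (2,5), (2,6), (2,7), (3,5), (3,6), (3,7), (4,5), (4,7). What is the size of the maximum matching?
3 (matching: (1,7), (2,6), (3,5); upper bound min(|L|,|R|) = min(4,3) = 3)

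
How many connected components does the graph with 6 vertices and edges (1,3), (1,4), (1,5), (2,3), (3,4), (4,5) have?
2 (components: {1, 2, 3, 4, 5}, {6})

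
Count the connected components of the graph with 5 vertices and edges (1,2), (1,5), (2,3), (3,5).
2 (components: {1, 2, 3, 5}, {4})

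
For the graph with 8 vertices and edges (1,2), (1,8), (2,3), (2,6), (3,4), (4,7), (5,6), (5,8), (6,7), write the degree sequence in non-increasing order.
[3, 3, 2, 2, 2, 2, 2, 2] (degrees: deg(1)=2, deg(2)=3, deg(3)=2, deg(4)=2, deg(5)=2, deg(6)=3, deg(7)=2, deg(8)=2)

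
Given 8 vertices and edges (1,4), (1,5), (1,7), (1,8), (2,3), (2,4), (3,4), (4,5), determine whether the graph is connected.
No, it has 2 components: {1, 2, 3, 4, 5, 7, 8}, {6}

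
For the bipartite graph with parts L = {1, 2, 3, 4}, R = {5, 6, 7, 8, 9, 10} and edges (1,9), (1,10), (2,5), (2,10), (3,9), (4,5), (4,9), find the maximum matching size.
3 (matching: (1,10), (2,5), (3,9); upper bound min(|L|,|R|) = min(4,6) = 4)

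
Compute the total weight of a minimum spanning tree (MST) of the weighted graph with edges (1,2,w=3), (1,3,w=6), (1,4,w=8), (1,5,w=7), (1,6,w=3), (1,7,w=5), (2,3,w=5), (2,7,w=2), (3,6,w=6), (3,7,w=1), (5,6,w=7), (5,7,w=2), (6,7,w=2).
18 (MST edges: (1,4,w=8), (1,6,w=3), (2,7,w=2), (3,7,w=1), (5,7,w=2), (6,7,w=2); sum of weights 8 + 3 + 2 + 1 + 2 + 2 = 18)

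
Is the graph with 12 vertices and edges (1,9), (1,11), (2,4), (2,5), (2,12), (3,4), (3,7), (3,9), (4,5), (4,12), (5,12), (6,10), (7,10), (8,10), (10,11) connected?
Yes (BFS from 1 visits [1, 9, 11, 3, 10, 4, 7, 6, 8, 2, 5, 12] — all 12 vertices reached)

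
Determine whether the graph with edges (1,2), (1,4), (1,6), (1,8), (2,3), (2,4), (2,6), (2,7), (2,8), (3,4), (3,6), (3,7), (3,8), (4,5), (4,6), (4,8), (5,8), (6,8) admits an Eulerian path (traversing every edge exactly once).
Yes (the graph is connected and exactly 2 vertices have odd degree: {3, 6}; any Eulerian path must start and end at those)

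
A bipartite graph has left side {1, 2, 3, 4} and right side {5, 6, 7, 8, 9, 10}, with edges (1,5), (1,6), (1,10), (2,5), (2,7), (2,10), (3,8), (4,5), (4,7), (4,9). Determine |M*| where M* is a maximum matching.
4 (matching: (1,10), (2,7), (3,8), (4,9); upper bound min(|L|,|R|) = min(4,6) = 4)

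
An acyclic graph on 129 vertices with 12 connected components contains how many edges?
117 (Each of the 12 component trees on V_i vertices has V_i - 1 edges; summing gives V - C = 129 - 12 = 117)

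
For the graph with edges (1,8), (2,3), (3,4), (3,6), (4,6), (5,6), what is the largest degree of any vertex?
3 (attained at vertices 3, 6)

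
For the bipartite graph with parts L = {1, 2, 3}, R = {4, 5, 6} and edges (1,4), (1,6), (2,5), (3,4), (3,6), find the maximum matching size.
3 (matching: (1,6), (2,5), (3,4); upper bound min(|L|,|R|) = min(3,3) = 3)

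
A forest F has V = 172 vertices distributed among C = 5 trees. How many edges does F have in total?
167 (Each of the 5 component trees on V_i vertices has V_i - 1 edges; summing gives V - C = 172 - 5 = 167)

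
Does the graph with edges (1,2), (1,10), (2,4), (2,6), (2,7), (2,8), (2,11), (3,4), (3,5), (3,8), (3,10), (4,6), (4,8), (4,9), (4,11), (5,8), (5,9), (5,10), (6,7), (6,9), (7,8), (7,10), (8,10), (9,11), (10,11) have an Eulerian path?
Yes — and in fact it has an Eulerian circuit (the graph is connected and all 11 vertices have even degree)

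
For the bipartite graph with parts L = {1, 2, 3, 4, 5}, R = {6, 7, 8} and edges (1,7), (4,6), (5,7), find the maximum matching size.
2 (matching: (1,7), (4,6); upper bound min(|L|,|R|) = min(5,3) = 3)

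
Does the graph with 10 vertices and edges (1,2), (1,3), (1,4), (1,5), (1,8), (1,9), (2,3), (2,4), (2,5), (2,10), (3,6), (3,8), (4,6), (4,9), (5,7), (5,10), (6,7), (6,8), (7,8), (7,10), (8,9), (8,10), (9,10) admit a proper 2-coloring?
No (odd cycle of length 3: 3 -> 1 -> 8 -> 3)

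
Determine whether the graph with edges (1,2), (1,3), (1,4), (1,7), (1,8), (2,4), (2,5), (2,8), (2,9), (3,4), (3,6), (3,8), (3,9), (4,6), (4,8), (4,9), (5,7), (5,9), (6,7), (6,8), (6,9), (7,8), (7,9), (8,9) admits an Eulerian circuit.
No (8 vertices have odd degree: {1, 2, 3, 5, 6, 7, 8, 9}; Eulerian circuit requires 0)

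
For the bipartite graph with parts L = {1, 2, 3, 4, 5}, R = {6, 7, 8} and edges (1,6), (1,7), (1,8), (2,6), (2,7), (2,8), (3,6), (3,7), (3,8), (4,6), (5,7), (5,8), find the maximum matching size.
3 (matching: (1,8), (2,7), (3,6); upper bound min(|L|,|R|) = min(5,3) = 3)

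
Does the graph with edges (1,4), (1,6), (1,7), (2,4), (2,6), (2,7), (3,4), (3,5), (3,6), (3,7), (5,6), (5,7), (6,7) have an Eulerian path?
No (6 vertices have odd degree: {1, 2, 4, 5, 6, 7}; Eulerian path requires 0 or 2)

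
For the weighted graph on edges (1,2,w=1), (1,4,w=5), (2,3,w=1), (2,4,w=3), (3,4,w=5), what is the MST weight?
5 (MST edges: (1,2,w=1), (2,3,w=1), (2,4,w=3); sum of weights 1 + 1 + 3 = 5)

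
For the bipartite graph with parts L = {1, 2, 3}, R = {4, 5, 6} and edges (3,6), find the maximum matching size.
1 (matching: (3,6); upper bound min(|L|,|R|) = min(3,3) = 3)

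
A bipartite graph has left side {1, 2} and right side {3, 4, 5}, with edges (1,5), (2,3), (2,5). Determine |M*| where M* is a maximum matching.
2 (matching: (1,5), (2,3); upper bound min(|L|,|R|) = min(2,3) = 2)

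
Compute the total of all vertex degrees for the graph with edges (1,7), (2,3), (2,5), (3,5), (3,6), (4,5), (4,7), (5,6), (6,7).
18 (handshake: sum of degrees = 2|E| = 2 x 9 = 18)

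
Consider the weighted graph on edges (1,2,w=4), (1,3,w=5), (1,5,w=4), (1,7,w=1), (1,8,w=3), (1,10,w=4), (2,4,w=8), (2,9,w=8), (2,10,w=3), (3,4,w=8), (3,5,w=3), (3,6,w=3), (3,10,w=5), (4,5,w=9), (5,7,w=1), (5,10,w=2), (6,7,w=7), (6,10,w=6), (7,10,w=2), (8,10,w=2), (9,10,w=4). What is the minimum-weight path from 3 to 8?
7 (path: 3 -> 10 -> 8; weights 5 + 2 = 7)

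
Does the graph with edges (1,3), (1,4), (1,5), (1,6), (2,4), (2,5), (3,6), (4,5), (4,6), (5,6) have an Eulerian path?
Yes — and in fact it has an Eulerian circuit (the graph is connected and all 6 vertices have even degree)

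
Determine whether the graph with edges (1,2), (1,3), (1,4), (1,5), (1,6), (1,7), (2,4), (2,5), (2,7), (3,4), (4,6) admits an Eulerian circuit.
Yes (the graph is connected and all 7 vertices have even degree)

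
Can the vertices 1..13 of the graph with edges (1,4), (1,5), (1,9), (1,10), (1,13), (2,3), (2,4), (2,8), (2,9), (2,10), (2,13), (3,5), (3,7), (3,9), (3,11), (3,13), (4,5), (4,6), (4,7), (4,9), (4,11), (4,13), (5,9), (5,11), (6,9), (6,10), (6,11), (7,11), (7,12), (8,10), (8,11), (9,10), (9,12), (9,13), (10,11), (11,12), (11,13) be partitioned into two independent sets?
No (odd cycle of length 3: 4 -> 1 -> 9 -> 4)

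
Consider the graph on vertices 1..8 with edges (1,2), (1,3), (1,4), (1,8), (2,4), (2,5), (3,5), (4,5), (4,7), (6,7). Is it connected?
Yes (BFS from 1 visits [1, 2, 3, 4, 8, 5, 7, 6] — all 8 vertices reached)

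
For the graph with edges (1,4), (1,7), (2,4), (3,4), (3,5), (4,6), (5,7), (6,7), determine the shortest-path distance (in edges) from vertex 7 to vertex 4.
2 (path: 7 -> 1 -> 4, 2 edges)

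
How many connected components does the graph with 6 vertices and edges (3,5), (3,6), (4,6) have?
3 (components: {1}, {2}, {3, 4, 5, 6})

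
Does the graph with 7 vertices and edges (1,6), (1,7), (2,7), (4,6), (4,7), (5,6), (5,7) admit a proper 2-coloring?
Yes. Partition: {1, 2, 3, 4, 5}, {6, 7}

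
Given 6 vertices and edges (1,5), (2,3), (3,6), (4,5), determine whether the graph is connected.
No, it has 2 components: {1, 4, 5}, {2, 3, 6}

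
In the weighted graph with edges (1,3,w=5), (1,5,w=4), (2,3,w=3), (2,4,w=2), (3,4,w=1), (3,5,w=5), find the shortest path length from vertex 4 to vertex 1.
6 (path: 4 -> 3 -> 1; weights 1 + 5 = 6)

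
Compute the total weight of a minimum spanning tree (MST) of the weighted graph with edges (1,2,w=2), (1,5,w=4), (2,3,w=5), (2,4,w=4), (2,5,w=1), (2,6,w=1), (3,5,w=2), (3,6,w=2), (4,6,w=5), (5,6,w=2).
10 (MST edges: (1,2,w=2), (2,4,w=4), (2,5,w=1), (2,6,w=1), (3,5,w=2); sum of weights 2 + 4 + 1 + 1 + 2 = 10)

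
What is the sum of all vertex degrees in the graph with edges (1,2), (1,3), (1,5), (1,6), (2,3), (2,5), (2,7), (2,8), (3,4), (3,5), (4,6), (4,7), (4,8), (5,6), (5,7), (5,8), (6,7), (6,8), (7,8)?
38 (handshake: sum of degrees = 2|E| = 2 x 19 = 38)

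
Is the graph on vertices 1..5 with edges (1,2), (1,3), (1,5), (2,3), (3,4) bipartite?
No (odd cycle of length 3: 2 -> 1 -> 3 -> 2)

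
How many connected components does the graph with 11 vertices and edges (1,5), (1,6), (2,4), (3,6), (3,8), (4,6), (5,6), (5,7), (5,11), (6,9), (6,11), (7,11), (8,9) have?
2 (components: {1, 2, 3, 4, 5, 6, 7, 8, 9, 11}, {10})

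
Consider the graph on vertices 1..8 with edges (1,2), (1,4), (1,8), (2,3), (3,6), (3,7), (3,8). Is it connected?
No, it has 2 components: {1, 2, 3, 4, 6, 7, 8}, {5}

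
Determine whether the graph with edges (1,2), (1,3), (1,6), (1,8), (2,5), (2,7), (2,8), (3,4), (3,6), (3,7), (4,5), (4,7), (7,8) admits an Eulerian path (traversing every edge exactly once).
Yes (the graph is connected and exactly 2 vertices have odd degree: {4, 8}; any Eulerian path must start and end at those)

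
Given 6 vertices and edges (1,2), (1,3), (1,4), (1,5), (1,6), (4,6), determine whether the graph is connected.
Yes (BFS from 1 visits [1, 2, 3, 4, 5, 6] — all 6 vertices reached)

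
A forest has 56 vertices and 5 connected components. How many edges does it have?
51 (Each of the 5 component trees on V_i vertices has V_i - 1 edges; summing gives V - C = 56 - 5 = 51)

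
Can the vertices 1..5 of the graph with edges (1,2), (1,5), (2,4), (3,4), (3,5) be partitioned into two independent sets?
No (odd cycle of length 5: 4 -> 2 -> 1 -> 5 -> 3 -> 4)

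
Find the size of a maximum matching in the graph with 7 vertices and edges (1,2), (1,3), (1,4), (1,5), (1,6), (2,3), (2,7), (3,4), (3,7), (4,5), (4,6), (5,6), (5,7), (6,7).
3 (matching: (1,4), (3,7), (5,6); upper bound floor(n/2) = floor(7/2) = 3)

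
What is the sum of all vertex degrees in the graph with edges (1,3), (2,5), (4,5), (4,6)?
8 (handshake: sum of degrees = 2|E| = 2 x 4 = 8)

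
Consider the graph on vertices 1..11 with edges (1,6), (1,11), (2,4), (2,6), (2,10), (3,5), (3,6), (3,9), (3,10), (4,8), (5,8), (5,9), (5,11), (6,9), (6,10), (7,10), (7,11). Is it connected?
Yes (BFS from 1 visits [1, 6, 11, 2, 3, 9, 10, 5, 7, 4, 8] — all 11 vertices reached)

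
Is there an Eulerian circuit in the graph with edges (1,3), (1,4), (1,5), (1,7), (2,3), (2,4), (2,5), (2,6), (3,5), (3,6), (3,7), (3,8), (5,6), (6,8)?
Yes (the graph is connected and all 8 vertices have even degree)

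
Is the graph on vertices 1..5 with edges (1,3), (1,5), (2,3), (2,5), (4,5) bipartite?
Yes. Partition: {1, 2, 4}, {3, 5}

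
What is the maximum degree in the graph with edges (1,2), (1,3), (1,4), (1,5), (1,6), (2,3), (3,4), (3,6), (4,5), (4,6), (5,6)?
5 (attained at vertex 1)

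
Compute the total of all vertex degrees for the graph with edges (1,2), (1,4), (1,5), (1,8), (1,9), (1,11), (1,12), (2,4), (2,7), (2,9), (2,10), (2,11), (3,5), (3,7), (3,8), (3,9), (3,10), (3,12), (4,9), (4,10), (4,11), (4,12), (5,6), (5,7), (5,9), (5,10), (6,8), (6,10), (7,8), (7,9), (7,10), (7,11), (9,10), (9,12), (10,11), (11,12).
72 (handshake: sum of degrees = 2|E| = 2 x 36 = 72)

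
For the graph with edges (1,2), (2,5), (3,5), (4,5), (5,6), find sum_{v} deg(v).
10 (handshake: sum of degrees = 2|E| = 2 x 5 = 10)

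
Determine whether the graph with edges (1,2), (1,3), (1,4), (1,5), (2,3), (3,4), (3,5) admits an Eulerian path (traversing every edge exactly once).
Yes — and in fact it has an Eulerian circuit (the graph is connected and all 5 vertices have even degree)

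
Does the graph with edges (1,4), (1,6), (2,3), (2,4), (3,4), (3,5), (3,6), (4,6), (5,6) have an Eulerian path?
Yes — and in fact it has an Eulerian circuit (the graph is connected and all 6 vertices have even degree)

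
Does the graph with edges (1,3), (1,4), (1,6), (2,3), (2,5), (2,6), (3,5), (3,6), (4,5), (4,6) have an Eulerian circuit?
No (4 vertices have odd degree: {1, 2, 4, 5}; Eulerian circuit requires 0)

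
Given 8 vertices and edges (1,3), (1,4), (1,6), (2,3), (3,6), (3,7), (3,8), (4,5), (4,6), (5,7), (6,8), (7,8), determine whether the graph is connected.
Yes (BFS from 1 visits [1, 3, 4, 6, 2, 7, 8, 5] — all 8 vertices reached)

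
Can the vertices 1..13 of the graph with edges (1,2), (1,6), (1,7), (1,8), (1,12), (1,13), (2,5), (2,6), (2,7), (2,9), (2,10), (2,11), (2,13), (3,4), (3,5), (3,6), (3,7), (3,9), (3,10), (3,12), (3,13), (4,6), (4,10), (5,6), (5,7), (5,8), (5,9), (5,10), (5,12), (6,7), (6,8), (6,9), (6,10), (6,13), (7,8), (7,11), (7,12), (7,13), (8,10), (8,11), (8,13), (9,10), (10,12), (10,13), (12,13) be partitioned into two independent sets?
No (odd cycle of length 3: 7 -> 1 -> 13 -> 7)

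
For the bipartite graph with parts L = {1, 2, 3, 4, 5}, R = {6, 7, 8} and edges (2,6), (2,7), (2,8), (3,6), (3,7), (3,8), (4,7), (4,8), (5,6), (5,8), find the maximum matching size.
3 (matching: (2,8), (3,7), (5,6); upper bound min(|L|,|R|) = min(5,3) = 3)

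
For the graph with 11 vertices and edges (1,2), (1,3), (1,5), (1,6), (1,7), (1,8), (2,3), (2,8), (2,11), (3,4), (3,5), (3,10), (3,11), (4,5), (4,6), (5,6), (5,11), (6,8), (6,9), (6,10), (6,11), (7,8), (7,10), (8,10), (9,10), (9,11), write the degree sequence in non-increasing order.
[7, 6, 6, 5, 5, 5, 5, 4, 3, 3, 3] (degrees: deg(1)=6, deg(2)=4, deg(3)=6, deg(4)=3, deg(5)=5, deg(6)=7, deg(7)=3, deg(8)=5, deg(9)=3, deg(10)=5, deg(11)=5)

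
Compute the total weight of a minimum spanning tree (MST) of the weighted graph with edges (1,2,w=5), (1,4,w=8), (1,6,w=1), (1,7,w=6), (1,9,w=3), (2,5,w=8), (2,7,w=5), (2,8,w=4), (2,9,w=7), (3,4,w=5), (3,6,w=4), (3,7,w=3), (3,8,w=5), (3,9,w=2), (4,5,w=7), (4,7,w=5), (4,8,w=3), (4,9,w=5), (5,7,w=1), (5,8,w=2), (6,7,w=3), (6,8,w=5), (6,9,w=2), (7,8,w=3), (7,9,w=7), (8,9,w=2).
17 (MST edges: (1,6,w=1), (2,8,w=4), (3,9,w=2), (4,8,w=3), (5,7,w=1), (5,8,w=2), (6,9,w=2), (8,9,w=2); sum of weights 1 + 4 + 2 + 3 + 1 + 2 + 2 + 2 = 17)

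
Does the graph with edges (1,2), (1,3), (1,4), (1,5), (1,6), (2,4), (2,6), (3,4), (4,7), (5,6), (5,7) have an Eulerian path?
No (4 vertices have odd degree: {1, 2, 5, 6}; Eulerian path requires 0 or 2)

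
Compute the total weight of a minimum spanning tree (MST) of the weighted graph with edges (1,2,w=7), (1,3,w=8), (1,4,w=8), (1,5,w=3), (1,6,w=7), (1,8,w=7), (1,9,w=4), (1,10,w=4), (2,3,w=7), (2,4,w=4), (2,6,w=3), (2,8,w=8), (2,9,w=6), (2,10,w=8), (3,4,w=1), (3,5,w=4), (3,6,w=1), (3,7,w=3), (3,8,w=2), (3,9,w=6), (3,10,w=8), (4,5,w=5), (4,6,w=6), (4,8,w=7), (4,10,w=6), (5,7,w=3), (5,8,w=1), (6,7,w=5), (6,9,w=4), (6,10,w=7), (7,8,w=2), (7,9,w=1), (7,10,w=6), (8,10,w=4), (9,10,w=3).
17 (MST edges: (1,5,w=3), (2,6,w=3), (3,4,w=1), (3,6,w=1), (3,8,w=2), (5,8,w=1), (7,8,w=2), (7,9,w=1), (9,10,w=3); sum of weights 3 + 3 + 1 + 1 + 2 + 1 + 2 + 1 + 3 = 17)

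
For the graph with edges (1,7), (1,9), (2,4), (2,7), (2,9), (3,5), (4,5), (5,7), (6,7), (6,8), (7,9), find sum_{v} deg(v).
22 (handshake: sum of degrees = 2|E| = 2 x 11 = 22)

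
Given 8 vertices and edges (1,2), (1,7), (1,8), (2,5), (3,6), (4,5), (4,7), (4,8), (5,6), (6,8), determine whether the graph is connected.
Yes (BFS from 1 visits [1, 2, 7, 8, 5, 4, 6, 3] — all 8 vertices reached)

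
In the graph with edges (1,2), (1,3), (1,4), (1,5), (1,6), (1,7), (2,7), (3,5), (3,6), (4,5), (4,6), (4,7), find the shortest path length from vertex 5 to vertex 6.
2 (path: 5 -> 4 -> 6, 2 edges)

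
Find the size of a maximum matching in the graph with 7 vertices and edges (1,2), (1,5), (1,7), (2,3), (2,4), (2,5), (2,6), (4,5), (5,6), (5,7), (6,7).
3 (matching: (1,7), (2,6), (4,5); upper bound floor(n/2) = floor(7/2) = 3)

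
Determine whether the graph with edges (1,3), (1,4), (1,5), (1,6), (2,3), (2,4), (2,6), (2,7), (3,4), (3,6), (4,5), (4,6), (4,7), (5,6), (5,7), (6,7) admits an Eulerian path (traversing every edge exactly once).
Yes — and in fact it has an Eulerian circuit (the graph is connected and all 7 vertices have even degree)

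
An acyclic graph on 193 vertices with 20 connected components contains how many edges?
173 (Each of the 20 component trees on V_i vertices has V_i - 1 edges; summing gives V - C = 193 - 20 = 173)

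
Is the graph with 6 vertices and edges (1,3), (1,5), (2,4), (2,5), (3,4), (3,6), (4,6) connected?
Yes (BFS from 1 visits [1, 3, 5, 4, 6, 2] — all 6 vertices reached)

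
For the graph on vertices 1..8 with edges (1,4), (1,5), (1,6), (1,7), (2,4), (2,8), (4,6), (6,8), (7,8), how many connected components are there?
2 (components: {1, 2, 4, 5, 6, 7, 8}, {3})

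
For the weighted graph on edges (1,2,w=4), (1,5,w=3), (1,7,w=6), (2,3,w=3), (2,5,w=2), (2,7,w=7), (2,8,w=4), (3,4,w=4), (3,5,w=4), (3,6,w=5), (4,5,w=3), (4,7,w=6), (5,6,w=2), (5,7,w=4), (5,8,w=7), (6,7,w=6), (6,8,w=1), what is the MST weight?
18 (MST edges: (1,5,w=3), (2,3,w=3), (2,5,w=2), (4,5,w=3), (5,6,w=2), (5,7,w=4), (6,8,w=1); sum of weights 3 + 3 + 2 + 3 + 2 + 4 + 1 = 18)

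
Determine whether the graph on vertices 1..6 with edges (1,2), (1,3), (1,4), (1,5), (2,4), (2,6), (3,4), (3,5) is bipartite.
No (odd cycle of length 3: 3 -> 1 -> 4 -> 3)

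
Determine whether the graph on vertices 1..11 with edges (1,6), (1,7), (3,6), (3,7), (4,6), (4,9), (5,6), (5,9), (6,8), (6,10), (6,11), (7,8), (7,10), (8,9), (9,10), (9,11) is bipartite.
Yes. Partition: {1, 2, 3, 4, 5, 8, 10, 11}, {6, 7, 9}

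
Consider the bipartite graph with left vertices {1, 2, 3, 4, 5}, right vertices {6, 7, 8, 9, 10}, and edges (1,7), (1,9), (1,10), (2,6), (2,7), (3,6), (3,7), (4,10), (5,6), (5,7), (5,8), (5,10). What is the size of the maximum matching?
5 (matching: (1,9), (2,7), (3,6), (4,10), (5,8); upper bound min(|L|,|R|) = min(5,5) = 5)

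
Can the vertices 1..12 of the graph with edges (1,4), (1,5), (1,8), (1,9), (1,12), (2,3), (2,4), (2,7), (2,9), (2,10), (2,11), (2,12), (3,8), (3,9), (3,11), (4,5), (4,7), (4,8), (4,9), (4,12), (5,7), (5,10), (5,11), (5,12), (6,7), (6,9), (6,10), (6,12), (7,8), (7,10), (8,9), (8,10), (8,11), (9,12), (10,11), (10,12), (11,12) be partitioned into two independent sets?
No (odd cycle of length 3: 12 -> 1 -> 4 -> 12)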